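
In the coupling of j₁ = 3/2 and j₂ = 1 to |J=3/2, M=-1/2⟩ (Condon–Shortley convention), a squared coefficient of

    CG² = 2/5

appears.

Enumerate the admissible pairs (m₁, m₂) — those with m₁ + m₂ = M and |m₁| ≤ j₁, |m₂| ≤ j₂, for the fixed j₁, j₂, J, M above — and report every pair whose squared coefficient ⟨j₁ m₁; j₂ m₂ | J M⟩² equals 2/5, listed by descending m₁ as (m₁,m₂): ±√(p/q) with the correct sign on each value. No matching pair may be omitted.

Admissible pairs with m₁+m₂ = M = -1/2: (-3/2,1), (-1/2,0), (1/2,-1)
  (m₁,m₂)=(1/2,-1): CG² = 8/15, CG = +√(8/15)
  (m₁,m₂)=(-1/2,0): CG² = 1/15, CG = −√(1/15)
  (m₁,m₂)=(-3/2,1): CG² = 2/5, CG = −√(2/5)   ← matches the target
Pairs with CG² = 2/5: (-3/2,1): −√(2/5)

(-3/2,1): −√(2/5)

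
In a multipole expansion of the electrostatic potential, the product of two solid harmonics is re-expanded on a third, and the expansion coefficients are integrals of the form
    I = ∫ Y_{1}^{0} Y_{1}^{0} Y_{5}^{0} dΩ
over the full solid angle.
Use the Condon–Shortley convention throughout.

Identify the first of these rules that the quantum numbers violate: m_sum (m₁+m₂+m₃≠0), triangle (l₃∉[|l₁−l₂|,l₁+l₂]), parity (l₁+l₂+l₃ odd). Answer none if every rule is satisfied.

azimuthal sum: 0 + 0 + 0 = 0  ✓
l₃ must lie in [0,2]; have l₃=5  ✗
L = 1 + 1 + 5 = 7 (odd)

triangle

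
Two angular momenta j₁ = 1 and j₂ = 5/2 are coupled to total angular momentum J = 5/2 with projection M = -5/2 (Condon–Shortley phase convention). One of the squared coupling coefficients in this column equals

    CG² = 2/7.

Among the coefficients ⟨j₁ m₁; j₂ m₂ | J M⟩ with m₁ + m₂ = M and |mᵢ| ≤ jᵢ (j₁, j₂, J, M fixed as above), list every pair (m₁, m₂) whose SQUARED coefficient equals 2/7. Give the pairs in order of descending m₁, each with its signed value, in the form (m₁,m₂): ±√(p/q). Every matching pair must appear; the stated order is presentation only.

(-1,-3/2): −√(2/7)

Admissible pairs with m₁+m₂ = M = -5/2: (-1,-3/2), (0,-5/2)
  (m₁,m₂)=(0,-5/2): CG² = 5/7, CG = +√(5/7)
  (m₁,m₂)=(-1,-3/2): CG² = 2/7, CG = −√(2/7)   ← matches the target
Pairs with CG² = 2/7: (-1,-3/2): −√(2/7)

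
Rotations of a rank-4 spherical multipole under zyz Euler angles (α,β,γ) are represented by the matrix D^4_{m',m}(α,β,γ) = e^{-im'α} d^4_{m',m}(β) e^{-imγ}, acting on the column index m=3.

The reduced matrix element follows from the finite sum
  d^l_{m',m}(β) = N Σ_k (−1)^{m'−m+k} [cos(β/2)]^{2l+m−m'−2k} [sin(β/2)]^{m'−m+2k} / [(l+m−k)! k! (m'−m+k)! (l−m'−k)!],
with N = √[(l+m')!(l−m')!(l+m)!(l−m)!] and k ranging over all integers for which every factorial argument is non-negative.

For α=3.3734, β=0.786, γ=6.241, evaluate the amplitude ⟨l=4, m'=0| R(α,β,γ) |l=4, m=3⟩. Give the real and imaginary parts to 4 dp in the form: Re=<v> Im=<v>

Re=0.3672 Im=0.0467

D^4_{0,3}(3.3734,0.7860,6.2410) = e^{-i·0·3.3734}·d^4_{0,3}(0.7860)·e^{-i·3·6.2410}. Compute d first:
c=cos(0.786000/2)=0.923764, s=sin(0.786000/2)=0.382961; N=√[24·24·5040·1]=1703.830978
k∈{3,4} keeps every argument non-negative
  k=3: (−1)^0·1703.8310/(144)·0.9238^5·0.3830^3 = +0.447028
  k=4: (−1)^1·1703.8310/(144)·0.9238^3·0.3830^5 = -0.076829
d^4_{0,3}(0.7860) = +0.447028 -0.076829 = +0.370200
D = (+1.000000+0.000000i)·(+0.370200)·(+0.992002+0.126218i) = +0.367239+0.046726i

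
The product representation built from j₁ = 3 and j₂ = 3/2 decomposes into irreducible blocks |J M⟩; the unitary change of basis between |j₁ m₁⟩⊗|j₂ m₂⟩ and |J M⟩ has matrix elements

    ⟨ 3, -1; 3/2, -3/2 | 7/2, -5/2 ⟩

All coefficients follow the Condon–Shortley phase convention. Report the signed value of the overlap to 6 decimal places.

triangle: 1!*5!*2!/9! = 240/362880
(j±m)!: 2!*4!*0!*3!*1!*6! = 207360
prefactor² = (2J+1)*Δ*N² = 7680/7
  k=0: +1/(0!*1!*4!*0!*1!*2!) = 1/48
Σ = 1/48  ⇒  CG² = 7680/7*(1/48)² = 10/21
CG = +√(10/21) = +0.690066

+0.690066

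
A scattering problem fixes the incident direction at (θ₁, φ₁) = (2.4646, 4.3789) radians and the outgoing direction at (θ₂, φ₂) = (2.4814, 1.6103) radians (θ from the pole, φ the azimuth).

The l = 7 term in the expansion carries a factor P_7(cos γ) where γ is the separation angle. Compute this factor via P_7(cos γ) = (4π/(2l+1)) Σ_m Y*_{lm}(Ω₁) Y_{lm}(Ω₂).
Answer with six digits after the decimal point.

-0.273821

Term-by-term m-sum for l=7 (normalisation 4π/15 = 0.837758):
  [-7]  conj(Y_{7,-7})(Ω₁) = +0.013676-0.013093i ; Y_{7,-7}(Ω₂) = +0.004454+0.015694i ; Δ = +0.000266+0.000156i
  [-6]  conj(Y_{7,-6})(Ω₁) = -0.036755-0.080114i ; Y_{7,-6}(Ω₂) = +0.076422-0.018461i ; Δ = -0.004288-0.005444i
  [-5]  conj(Y_{7,-5})(Ω₁) = -0.243068+0.023566i ; Y_{7,-5}(Ω₂) = -0.044415-0.221933i ; Δ = +0.016026+0.052898i
  [-4]  conj(Y_{7,-4})(Ω₁) = -0.101248+0.419471i ; Y_{7,-4}(Ω₂) = -0.413819+0.065939i ; Δ = +0.014239-0.180261i
  [-3]  conj(Y_{7,-3})(Ω₁) = +0.359119+0.230351i ; Y_{7,-3}(Ω₂) = +0.052755+0.443061i ; Δ = -0.083114+0.171264i
  [-2]  conj(Y_{7,-2})(Ω₁) = +0.035864-0.028237i ; Y_{7,-2}(Ω₂) = +0.094244-0.007462i ; Δ = +0.003169-0.002929i
  [-1]  conj(Y_{7,-1})(Ω₁) = +0.124268+0.358711i ; Y_{7,-1}(Ω₂) = +0.014339+0.362784i ; Δ = -0.128353+0.050226i
  [+0]  conj(Y_{7,0})(Ω₁) = +0.171064-0.000000i ; Y_{7,0}(Ω₂) = +0.217812+0.000000i ; Δ = +0.037260+0.000000i
  [+1]  conj(Y_{7,1})(Ω₁) = -0.124268+0.358711i ; Y_{7,1}(Ω₂) = -0.014339+0.362784i ; Δ = -0.128353-0.050226i
  [+2]  conj(Y_{7,2})(Ω₁) = +0.035864+0.028237i ; Y_{7,2}(Ω₂) = +0.094244+0.007462i ; Δ = +0.003169+0.002929i
  [+3]  conj(Y_{7,3})(Ω₁) = -0.359119+0.230351i ; Y_{7,3}(Ω₂) = -0.052755+0.443061i ; Δ = -0.083114-0.171264i
  [+4]  conj(Y_{7,4})(Ω₁) = -0.101248-0.419471i ; Y_{7,4}(Ω₂) = -0.413819-0.065939i ; Δ = +0.014239+0.180261i
  [+5]  conj(Y_{7,5})(Ω₁) = +0.243068+0.023566i ; Y_{7,5}(Ω₂) = +0.044415-0.221933i ; Δ = +0.016026-0.052898i
  [+6]  conj(Y_{7,6})(Ω₁) = -0.036755+0.080114i ; Y_{7,6}(Ω₂) = +0.076422+0.018461i ; Δ = -0.004288+0.005444i
  [+7]  conj(Y_{7,7})(Ω₁) = -0.013676-0.013093i ; Y_{7,7}(Ω₂) = -0.004454+0.015694i ; Δ = +0.000266-0.000156i
Total Σ_m = -0.326849-0.000000i. Multiply by 0.837758: -0.273821-0.000000i. P_7(cos γ) = -0.273821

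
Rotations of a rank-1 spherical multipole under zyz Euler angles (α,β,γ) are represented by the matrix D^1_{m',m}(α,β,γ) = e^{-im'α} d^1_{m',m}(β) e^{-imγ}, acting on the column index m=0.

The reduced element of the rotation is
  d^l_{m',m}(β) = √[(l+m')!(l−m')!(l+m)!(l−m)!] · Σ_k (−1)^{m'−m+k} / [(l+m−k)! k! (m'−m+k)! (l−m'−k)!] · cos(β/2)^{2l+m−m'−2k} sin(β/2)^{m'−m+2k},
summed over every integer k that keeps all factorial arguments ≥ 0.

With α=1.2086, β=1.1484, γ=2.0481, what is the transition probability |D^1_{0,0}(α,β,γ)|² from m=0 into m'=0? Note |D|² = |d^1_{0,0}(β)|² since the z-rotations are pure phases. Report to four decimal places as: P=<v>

First d^1_{0,0}(β=1.1484), then the phase factors e^{-i(0)α} and e^{-i(0)γ}:
c=cos(1.148400/2)=0.839627, s=sin(1.148400/2)=0.543163; N=√[1·1·1·1]=1.000000
The bounds max(0,m−m')=0 and min(l+m,l−m')=1 give 2 terms
  k=0: (−1)^0·1.0000/(1)·0.8396^2·0.5432^0 = +0.704974
  k=1: (−1)^1·1.0000/(1)·0.8396^0·0.5432^2 = -0.295026
d^1_{0,0}(1.1484) = +0.704974 -0.295026 = +0.409947
|D^1_{0,0}|² = |d^1_{0,0}(β)|² = (+0.409947)² = 0.168057 (the z-rotation phases have unit modulus)

P=0.1681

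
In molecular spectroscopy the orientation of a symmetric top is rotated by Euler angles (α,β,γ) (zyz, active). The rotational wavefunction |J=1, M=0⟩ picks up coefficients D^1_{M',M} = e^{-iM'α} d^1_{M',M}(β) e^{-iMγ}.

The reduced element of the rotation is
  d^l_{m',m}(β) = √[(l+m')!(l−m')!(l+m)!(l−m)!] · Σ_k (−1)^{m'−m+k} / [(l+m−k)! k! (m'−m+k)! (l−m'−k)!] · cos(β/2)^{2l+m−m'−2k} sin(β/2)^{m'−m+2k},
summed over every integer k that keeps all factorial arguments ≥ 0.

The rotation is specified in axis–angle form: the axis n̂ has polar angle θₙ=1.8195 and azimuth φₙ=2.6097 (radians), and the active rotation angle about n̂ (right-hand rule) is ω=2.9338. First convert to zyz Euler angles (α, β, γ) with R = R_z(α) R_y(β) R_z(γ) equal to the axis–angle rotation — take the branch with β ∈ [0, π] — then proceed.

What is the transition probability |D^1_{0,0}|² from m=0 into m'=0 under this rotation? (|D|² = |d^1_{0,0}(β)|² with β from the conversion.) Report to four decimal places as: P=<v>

P=0.7372

Axis–angle → zyz. n̂ = (sinθₙcosφₙ, sinθₙsinφₙ, cosθₙ) = (-0.835332, +0.491561, -0.246148), ω = 2.9338.
R = I cosω + sinω [n̂]ₓ + (1−cosω) n̂n̂ᵀ gives
  R = [+0.402059, -0.761620, +0.508216; -0.863181, -0.500422, -0.067061; +0.305398, -0.411720, -0.858615]
β = atan2(√(R₁₃²+R₂₃²), R₃₃) = 2.603357; α = atan2(R₂₃, R₁₃) mod 2π = 6.151989; γ = atan2(R₃₂, −R₃₁) mod 2π = 4.074182
First d^1_{0,0}(β=2.6034), then the phase factors e^{-i(0)α} and e^{-i(0)γ}:
With c≡cos(β/2)=0.265881 and s≡sin(β/2)=0.964006, N=[1·1·1·1]^{1/2}=1.000000
The bounds max(0,m−m')=0 and min(l+m,l−m')=1 give 2 terms
  k=0: (−1)^0·1.0000/(1)·0.2659^2·0.9640^0 = +0.070693
  k=1: (−1)^1·1.0000/(1)·0.2659^0·0.9640^2 = -0.929307
d^1_{0,0}(2.6034) = +0.070693 -0.929307 = -0.858615
|D^1_{0,0}|² = |d^1_{0,0}(β)|² = (-0.858615)² = 0.737219 (the z-rotation phases have unit modulus)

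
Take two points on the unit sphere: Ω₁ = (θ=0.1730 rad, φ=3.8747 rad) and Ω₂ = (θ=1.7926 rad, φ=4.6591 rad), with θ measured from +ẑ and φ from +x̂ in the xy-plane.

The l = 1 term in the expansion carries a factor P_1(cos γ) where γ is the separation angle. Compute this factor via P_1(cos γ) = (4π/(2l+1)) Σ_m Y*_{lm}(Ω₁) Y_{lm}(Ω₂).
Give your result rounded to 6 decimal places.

-0.097849

Summing Y*_{l m}(θ₁,φ₁)·Y_{l m}(θ₂,φ₂) over m ∈ [−1, 1]; prefactor 4π/(2·1+1) = 4.188790:
  term(m=-1) = +0.014187-0.014159i   from Y*(Ω₁)=-0.044194-0.039798i, Y(Ω₂)=-0.017952+0.336552i
  term(m=+0) = -0.051735+0.000000i   from Y*(Ω₁)=+0.481309-0.000000i, Y(Ω₂)=-0.107487+0.000000i
  term(m=+1) = +0.014187+0.014159i   from Y*(Ω₁)=+0.044194-0.039798i, Y(Ω₂)=+0.017952+0.336552i
Total Σ_m = -0.023360+0.000000i. Multiply by 4.188790: -0.097849+0.000000i. P_1(cos γ) = -0.097849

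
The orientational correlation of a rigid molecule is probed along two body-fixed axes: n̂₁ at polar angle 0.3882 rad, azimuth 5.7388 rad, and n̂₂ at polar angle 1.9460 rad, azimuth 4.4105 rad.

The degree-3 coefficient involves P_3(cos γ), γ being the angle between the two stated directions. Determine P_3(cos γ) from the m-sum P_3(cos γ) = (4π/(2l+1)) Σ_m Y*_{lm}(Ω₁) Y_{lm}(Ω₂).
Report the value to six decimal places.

0.340666

Expand P_3 via completeness: Σ_{m} conj(Y_{3,m}) at Ω₁ times Y_{3,m} at Ω₂ —
  m=-3: Y*=(-0.001410, -0.022584)  Y=(0.264429, -0.207407)  product (-0.005057, -0.005679)
  m=-2: Y*=(0.062830, -0.120091)  Y=(0.266899, 0.184080)  product (0.038876, -0.020486)
  m=-1: Y*=(0.343621, -0.208030)  Y=(0.029372, -0.094320)  product (-0.009529, -0.038521)
  m=+0: Y*=(0.443368, -0.000000)  Y=(0.318438, 0.000000)  product (0.141185, 0.000000)
  m=+1: Y*=(-0.343621, -0.208030)  Y=(-0.029372, -0.094320)  product (-0.009529, 0.038521)
  m=+2: Y*=(0.062830, 0.120091)  Y=(0.266899, -0.184080)  product (0.038876, 0.020486)
  m=+3: Y*=(0.001410, -0.022584)  Y=(-0.264429, -0.207407)  product (-0.005057, 0.005679)
Σ over m = (0.189765, -0.000000); ×(4π/7) → (0.340666, -0.000000). Real part: 0.340666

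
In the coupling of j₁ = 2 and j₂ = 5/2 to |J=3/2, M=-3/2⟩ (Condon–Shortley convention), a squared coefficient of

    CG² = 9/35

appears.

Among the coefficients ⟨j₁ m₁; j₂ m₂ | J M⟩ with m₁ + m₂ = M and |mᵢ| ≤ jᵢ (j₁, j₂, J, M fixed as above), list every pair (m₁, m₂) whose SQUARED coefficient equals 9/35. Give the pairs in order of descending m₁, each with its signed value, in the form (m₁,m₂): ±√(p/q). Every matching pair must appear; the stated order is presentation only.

Admissible pairs with m₁+m₂ = M = -3/2: (-2,1/2), (-1,-1/2), (0,-3/2), (1,-5/2)
  (m₁,m₂)=(1,-5/2): CG² = 2/7, CG = +√(2/7)
  (m₁,m₂)=(0,-3/2): CG² = 12/35, CG = −√(12/35)
  (m₁,m₂)=(-1,-1/2): CG² = 9/35, CG = +√(9/35)   ← matches the target
  (m₁,m₂)=(-2,1/2): CG² = 4/35, CG = −√(4/35)
Pairs with CG² = 9/35: (-1,-1/2): +√(9/35)

(-1,-1/2): +√(9/35)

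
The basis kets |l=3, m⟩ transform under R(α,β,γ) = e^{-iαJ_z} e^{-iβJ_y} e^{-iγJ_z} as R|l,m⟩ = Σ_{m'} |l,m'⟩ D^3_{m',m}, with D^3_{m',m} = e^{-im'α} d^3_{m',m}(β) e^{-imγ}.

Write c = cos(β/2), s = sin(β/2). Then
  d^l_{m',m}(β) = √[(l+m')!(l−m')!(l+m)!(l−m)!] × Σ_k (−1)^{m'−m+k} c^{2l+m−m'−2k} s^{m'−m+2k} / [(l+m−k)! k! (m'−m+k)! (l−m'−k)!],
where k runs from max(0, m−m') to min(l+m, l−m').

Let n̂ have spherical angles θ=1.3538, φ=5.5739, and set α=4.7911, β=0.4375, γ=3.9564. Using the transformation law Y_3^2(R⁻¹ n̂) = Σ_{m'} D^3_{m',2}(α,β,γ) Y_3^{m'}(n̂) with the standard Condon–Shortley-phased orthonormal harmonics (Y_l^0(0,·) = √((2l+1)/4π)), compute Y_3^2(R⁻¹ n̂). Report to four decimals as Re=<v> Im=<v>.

Re=0.3733 Im=0.0716

Need the full column D^3_{m',2} for m'=−3..3 at α=4.7911, β=0.4375, γ=3.9564.
cos(β/2)=0.976169, sin(β/2)=0.217010
d^3_{-3,2}: single k=5 term ⇒ +0.001151;  D = +0.001133+0.000203i
d^3_{-2,2}: k∈[4..5] ⇒ +0.010567 -0.000104 = +0.010462;  D = -0.001030+0.010411i
d^3_{-1,2}: k∈[3..4] ⇒ +0.060123 -0.001486 = +0.058638;  D = -0.058626-0.001166i
d^3_{0,2}: k∈[2..3] ⇒ +0.234217 -0.011575 = +0.222642;  D = -0.013088-0.222257i
d^3_{1,2}: k∈[1..2] ⇒ +0.608282 -0.060123 = +0.548159;  D = +0.542983-0.075151i
d^3_{2,2}: k∈[0..1] ⇒ +0.865269 -0.213810 = +0.651459;  D = +0.139776+0.636287i
d^3_{3,2}: single k=0 term ⇒ -0.471173;  D = +0.450826-0.136967i
Y_3^{m'}(θ=1.3538,φ=5.5739) and Σ D·Y over m':
  (+0.0011+0.0002i)·(-0.2054+0.3298i)  (-0.0010+0.0104i)·(+0.0318+0.2074i)  (-0.0586-0.0012i)·(-0.1840-0.1579i)  (-0.0131-0.2223i)·(-0.2224+0.0000i)  (+0.5430-0.0752i)·(+0.1840-0.1579i)  (+0.1398+0.6363i)·(+0.0318-0.2074i)  (+0.4508-0.1370i)·(+0.2054+0.3298i)
Y_3^2(R⁻¹ n̂) = +0.373254+0.071591i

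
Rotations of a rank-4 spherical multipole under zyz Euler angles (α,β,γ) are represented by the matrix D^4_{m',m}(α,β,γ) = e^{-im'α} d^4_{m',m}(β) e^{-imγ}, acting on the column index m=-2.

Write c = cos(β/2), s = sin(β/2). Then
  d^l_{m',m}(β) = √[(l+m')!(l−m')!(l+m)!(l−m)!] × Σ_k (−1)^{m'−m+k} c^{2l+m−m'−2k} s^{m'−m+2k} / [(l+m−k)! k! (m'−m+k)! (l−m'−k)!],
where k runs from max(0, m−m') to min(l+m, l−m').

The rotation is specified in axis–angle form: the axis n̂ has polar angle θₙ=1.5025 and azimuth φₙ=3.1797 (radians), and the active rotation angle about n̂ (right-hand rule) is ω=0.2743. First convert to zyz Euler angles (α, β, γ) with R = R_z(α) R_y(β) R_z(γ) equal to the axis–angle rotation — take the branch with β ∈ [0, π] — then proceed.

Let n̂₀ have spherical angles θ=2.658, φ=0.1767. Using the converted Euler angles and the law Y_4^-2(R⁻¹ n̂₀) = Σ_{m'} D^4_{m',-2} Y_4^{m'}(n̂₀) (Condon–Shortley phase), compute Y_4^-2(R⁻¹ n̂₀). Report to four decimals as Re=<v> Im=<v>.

Re=0.1414 Im=-0.3655

Axis–angle → zyz. n̂ = (sinθₙcosφₙ, sinθₙsinφₙ, cosθₙ) = (-0.996944, -0.038009, +0.068243), ω = 0.2743.
R = I cosω + sinω [n̂]ₓ + (1−cosω) n̂n̂ᵀ gives
  R = [+0.999772, -0.017069, -0.012839; +0.019902, +0.962669, +0.269949; +0.007752, -0.270142, +0.962789]
β = atan2(√(R₁₃²+R₂₃²), R₃₃) = 0.273657; α = atan2(R₂₃, R₁₃) mod 2π = 1.618322; γ = atan2(R₃₂, −R₃₁) mod 2π = 4.683700
Need the full column D^4_{m',-2} for m'=−4..4 at α=1.6183, β=0.2737, γ=4.6837.
cos(β/2)=0.990654, sin(β/2)=0.136402
d^4_{-4,-2}: single k=2 term ⇒ +0.093057;  D = -0.092239-0.012315i
d^4_{-3,-2}: k∈[1..2] ⇒ +0.477900 -0.027180 = +0.450719;  D = -0.038355+0.449084i
d^4_{-2,-2}: k∈[0..2] ⇒ +0.927630 -0.211034 +0.005001 = +0.721597;  D = +0.721085+0.027179i
d^4_{-1,-2}: k∈[0..2] ⇒ -0.541887 +0.051366 -0.000649 = -0.491170;  D = +0.004839+0.491147i
d^4_{0,-2}: k∈[0..2] ⇒ +0.166837 -0.008434 +0.000060 = +0.158462;  D = -0.158202+0.009087i
d^4_{1,-2}: k∈[0..2] ⇒ -0.034244 +0.000974 -0.000004 = -0.033274;  D = -0.003484-0.033091i
d^4_{2,-2}: k∈[0..2] ⇒ +0.005001 -0.000076 +0.000000 = +0.004925;  D = +0.004868-0.000748i
d^4_{3,-2}: k∈[0..1] ⇒ -0.000515 +0.000003 = -0.000512;  D = +0.000102+0.000502i
d^4_{4,-2}: single k=0 term ⇒ +0.000033;  D = -0.000032+0.000008i
Y_4^{m'}(θ=2.658,φ=0.1767) and Σ D·Y over m':
  (-0.0922-0.0123i)·(+0.0157-0.0134i)  (-0.0384+0.4491i)·(-0.0961+0.0563i)  (+0.7211+0.0272i)·(+0.3044-0.1123i)  (+0.0048+0.4911i)·(-0.4767+0.0851i)  (-0.1582+0.0091i)·(+0.1045+0.0000i)  (-0.0035-0.0331i)·(+0.4767+0.0851i)  (+0.0049-0.0007i)·(+0.3044+0.1123i)  (+0.0001+0.0005i)·(+0.0961+0.0563i)  (-0.0000+0.0000i)·(+0.0157+0.0134i)
Y_4^-2(R⁻¹ n̂) = +0.141395-0.365455i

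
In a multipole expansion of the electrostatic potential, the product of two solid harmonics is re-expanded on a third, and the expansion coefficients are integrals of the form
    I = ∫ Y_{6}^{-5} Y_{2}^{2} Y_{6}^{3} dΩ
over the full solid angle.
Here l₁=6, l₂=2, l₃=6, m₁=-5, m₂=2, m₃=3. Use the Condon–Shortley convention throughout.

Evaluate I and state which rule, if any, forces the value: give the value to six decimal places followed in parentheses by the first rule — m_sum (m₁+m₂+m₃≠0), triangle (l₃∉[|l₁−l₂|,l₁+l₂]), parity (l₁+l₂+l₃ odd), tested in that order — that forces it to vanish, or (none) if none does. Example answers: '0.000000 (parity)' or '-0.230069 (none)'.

0.120286 (none)

m-sum 0 ✓  L=14 even ✓  4≤6≤8 ✓
Π(2lᵢ+1) = 13×5×13 = 845
triangle coeff Δ(6,2,6) = 1/90090
Σ_t [0,2]: t=0:+1/69120 t=1:−1/14400 t=2:+1/69120 = -7/172800
(3j)²=14/715 [(6 2 6; 0 0 0)], sign=-1
Σ_t [2,2]: t=2:+1/1451520 = 1/1451520
(3j)²=1/91 [(6 2 6; -5 2 3)], sign=-1
⇒ 4πI² = 2/11
I = (+1)√(2/11/(4π)) = 0.12028562
No selection rule forces the value: the integral is nonzero (none).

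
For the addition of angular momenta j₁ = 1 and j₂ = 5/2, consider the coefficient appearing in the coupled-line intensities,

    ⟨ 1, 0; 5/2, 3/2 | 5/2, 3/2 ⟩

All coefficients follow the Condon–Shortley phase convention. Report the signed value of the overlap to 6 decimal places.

√[6·1!1!4!/7! · 1!1!4!1!4!1!] = √(576/35)
  +(−1)^0/∏(0,1,1,4,0,0)! = 1/24  (running 1/24)
  +(−1)^1/∏(1,0,0,3,1,1)! = -1/6  (running -1/8)
⟨..|..⟩ = √(576/35)·(-1/8) = -0.507093

−√(9/35) = -0.507093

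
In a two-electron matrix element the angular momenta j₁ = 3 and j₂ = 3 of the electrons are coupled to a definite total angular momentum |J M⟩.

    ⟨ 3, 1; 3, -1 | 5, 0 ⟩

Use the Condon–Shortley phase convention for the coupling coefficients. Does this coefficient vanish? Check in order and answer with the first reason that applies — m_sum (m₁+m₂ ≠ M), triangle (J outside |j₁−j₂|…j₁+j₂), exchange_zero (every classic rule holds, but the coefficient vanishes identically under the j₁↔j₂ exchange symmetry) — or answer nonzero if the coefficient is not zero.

m-sum: m₁+m₂ = 1+(-1) = 0, M = 0  ✓
triangle: |j₁−j₂| = 0 ≤ J = 5 ≤ j₁+j₂ = 6  ✓
exchange: j₁≠j₂ or m₁≠m₂ — the exchange symmetry imposes no constraint here
value check: CG = +√(25/84) = +0.545545 ≠ 0

nonzero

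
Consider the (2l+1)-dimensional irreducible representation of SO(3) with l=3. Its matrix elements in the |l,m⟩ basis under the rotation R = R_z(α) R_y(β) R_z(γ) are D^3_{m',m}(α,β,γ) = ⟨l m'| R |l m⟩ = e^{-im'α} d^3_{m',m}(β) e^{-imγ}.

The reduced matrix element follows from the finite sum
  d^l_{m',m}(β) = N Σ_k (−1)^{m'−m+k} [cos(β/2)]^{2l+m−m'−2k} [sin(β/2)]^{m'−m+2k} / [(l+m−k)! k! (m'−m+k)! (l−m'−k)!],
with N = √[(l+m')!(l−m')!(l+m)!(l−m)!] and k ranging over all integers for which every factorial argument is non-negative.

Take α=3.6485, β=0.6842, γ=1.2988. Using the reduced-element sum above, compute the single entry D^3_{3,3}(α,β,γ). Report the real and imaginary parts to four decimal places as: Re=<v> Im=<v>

Split into d^3_{3,3}(β=0.6842) × two z-phases.
c=cos(0.684200/2)=0.942052, s=sin(0.684200/2)=0.335466; N=√[720·1·720·1]=720.000000
k: max(0,(3)−(3))=0 … min(3+(3),3−(3))=0
  k=0: (−1)^0·720.0000/(720)·0.9421^6·0.3355^0 = +0.698956
d^3_{3,3}(0.6842) = +0.698956
Phases: e^{-i·(3)·3.6485}=-0.050053+0.998747i, e^{-i·(3)·1.2988}=-0.728404+0.685148i ⇒ D=-0.452805-0.532454i

Re=-0.4528 Im=-0.5325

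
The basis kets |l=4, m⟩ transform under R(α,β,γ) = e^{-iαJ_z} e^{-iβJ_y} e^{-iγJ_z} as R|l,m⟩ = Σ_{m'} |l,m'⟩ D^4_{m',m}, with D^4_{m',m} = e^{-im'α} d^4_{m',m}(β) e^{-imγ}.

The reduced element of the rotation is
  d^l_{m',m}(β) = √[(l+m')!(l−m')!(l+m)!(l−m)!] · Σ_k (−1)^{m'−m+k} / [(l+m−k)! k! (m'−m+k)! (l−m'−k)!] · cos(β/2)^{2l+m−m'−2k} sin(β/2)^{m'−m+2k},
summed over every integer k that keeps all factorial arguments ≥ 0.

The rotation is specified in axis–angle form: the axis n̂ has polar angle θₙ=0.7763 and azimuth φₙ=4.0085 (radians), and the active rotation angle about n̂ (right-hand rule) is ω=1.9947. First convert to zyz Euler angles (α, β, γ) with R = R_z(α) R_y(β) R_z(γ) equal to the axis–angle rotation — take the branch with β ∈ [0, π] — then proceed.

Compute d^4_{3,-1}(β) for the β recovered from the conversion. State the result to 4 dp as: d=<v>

Axis–angle → zyz. n̂ = (sinθₙcosφₙ, sinθₙsinφₙ, cosθₙ) = (-0.453448, -0.534123, +0.713511), ω = 1.9947.
R = I cosω + sinω [n̂]ₓ + (1−cosω) n̂n̂ᵀ gives
  R = [-0.121133, -0.308540, -0.943467; +0.992176, -0.008690, -0.124545; +0.030229, -0.951172, +0.307179]
β = atan2(√(R₁₃²+R₂₃²), R₃₃) = 1.258569; α = atan2(R₂₃, R₁₃) mod 2π = 3.272841; γ = atan2(R₃₂, −R₃₁) mod 2π = 4.680619
d^4_{3,-1}(β=1.2586) via the finite sum:
Half-angle: c=0.808449, s=0.588567. N=√(5040·1·6·120)=1904.940944
k: max(0,(-1)−(3))=0 … min(4+(-1),4−(3))=1
  k=0: (−1)^4·1904.9409/(144)·0.8084^4·0.5886^4 = +0.678127
  k=1: (−1)^5·1904.9409/(240)·0.8084^2·0.5886^6 = -0.215650
d^4_{3,-1}(1.2586) = +0.678127 -0.215650 = +0.462478

d=0.4625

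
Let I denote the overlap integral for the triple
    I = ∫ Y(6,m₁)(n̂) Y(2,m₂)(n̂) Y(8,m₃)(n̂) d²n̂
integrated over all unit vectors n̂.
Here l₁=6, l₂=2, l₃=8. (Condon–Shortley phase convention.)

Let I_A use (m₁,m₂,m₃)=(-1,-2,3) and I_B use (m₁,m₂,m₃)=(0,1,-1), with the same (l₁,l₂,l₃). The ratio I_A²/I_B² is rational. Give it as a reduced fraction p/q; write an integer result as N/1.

Same 6,2,8: normalisation and zero-m 3j drop out of the ratio.
A: Δ: 0! 12! 4! / 17! → 1/30940; sum: t=0:+1/14515200 = 1/14515200; 3j²(6 2 8; -1 -2 3) = Δ·Π!·Σ² = 33/3094  (sign -1)
B: Δ: 0! 12! 4! / 17! → 1/30940; sum: t=0:+1/3110400 = 1/3110400; 3j²(6 2 8; 0 1 -1) = Δ·Π!·Σ² = 21/1105  (sign -1)
I_A²/I_B² = (33/3094)/(21/1105) = 55/98

55/98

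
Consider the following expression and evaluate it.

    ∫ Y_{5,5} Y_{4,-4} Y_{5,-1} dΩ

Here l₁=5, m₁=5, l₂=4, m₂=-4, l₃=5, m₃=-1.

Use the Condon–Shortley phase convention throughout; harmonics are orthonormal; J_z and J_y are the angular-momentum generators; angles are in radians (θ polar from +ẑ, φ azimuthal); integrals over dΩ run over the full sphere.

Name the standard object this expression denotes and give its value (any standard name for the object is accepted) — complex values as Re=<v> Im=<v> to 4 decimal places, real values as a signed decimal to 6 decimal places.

Gaunt coefficient, -0.075170

This is a Gaunt coefficient — the integral of a triple product of spherical harmonics over the sphere.
Rules hold: Σm=0, L=14 even, 1≤5≤9.
N = 11·9·11 = 1089
Δ = 4!·6!·4!/15! = 1/3153150
Racah Σ t=0..4: t=0:+1/69120 t=1:−1/1728 t=2:+1/576 t=3:−1/1728 t=4:+1/69120 = 7/11520
⇒ 3j(5 4 5; 0 0 0)² = 2/143, sgn -1
Racah Σ t=0..0: t=0:+1/414720 = 1/414720
⇒ 3j(5 4 5; 5 -4 -1)² = 2/429, sgn +1
4πI² = N·(3j₀)²·(3jₘ)² = 12/169
I = -1·√(0.0710059/4π) = -0.07516962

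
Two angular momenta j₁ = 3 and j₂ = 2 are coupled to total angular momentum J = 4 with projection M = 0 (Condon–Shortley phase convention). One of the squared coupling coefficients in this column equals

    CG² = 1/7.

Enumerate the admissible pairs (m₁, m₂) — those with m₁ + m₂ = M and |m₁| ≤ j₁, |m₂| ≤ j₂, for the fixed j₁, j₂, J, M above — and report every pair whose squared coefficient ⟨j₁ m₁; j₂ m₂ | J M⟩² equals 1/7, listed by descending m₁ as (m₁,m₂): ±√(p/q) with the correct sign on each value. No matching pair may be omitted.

(2,-2): +√(1/7); (-2,2): −√(1/7)

Admissible pairs with m₁+m₂ = M = 0: (-2,2), (-1,1), (0,0), (1,-1), (2,-2)
  (m₁,m₂)=(2,-2): CG² = 1/7, CG = +√(1/7)   ← matches the target
  (m₁,m₂)=(1,-1): CG² = 5/14, CG = +√(5/14)
  (m₁,m₂)=(0,0): CG² = 0/1, CG = 0
  (m₁,m₂)=(-1,1): CG² = 5/14, CG = −√(5/14)
  (m₁,m₂)=(-2,2): CG² = 1/7, CG = −√(1/7)   ← matches the target
Pairs with CG² = 1/7: (2,-2): +√(1/7); (-2,2): −√(1/7)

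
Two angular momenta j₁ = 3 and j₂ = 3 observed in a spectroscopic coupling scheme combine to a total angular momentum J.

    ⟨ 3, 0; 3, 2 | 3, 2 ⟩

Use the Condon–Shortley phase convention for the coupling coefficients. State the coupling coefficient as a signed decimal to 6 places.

triangle: 3!·3!·3!/10! = 216/3628800
(j±m)!: 3!·3!·5!·1!·5!·1! = 518400
prefactor² = (2J+1)·Δ·N² = 216
  k=2: +1/(2!·1!·1!·3!·2!·0!) = 1/24
  k=3: −1/(3!·0!·0!·2!·3!·1!) = -1/72
Σ = 1/36  ⇒  CG² = 216·(1/36)² = 1/6
CG = +√(1/6) = +0.408248

+√(1/6) = +0.408248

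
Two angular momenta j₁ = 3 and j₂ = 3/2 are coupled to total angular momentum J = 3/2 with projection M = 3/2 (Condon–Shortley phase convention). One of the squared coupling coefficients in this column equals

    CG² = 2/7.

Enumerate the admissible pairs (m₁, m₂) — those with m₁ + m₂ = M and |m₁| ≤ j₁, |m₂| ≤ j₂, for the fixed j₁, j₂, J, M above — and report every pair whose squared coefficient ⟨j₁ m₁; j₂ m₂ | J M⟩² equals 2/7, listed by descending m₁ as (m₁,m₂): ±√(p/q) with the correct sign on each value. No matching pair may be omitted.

Admissible pairs with m₁+m₂ = M = 3/2: (0,3/2), (1,1/2), (2,-1/2), (3,-3/2)
  (m₁,m₂)=(3,-3/2): CG² = 4/7, CG = +√(4/7)
  (m₁,m₂)=(2,-1/2): CG² = 2/7, CG = −√(2/7)   ← matches the target
  (m₁,m₂)=(1,1/2): CG² = 4/35, CG = +√(4/35)
  (m₁,m₂)=(0,3/2): CG² = 1/35, CG = −√(1/35)
Pairs with CG² = 2/7: (2,-1/2): −√(2/7)

(2,-1/2): −√(2/7)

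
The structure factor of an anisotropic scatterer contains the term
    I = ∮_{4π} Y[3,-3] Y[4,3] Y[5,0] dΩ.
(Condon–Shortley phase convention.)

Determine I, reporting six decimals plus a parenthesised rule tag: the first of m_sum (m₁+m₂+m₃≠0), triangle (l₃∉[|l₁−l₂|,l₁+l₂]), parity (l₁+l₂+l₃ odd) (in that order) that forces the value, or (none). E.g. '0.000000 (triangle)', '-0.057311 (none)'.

-0.098140 (none)

Rules hold: Σm=0, L=12 even, 1≤5≤7.
N = 7·9·11 = 693
Δ = 2!·4!·6!/13! = 1/180180
Racah Σ t=0..2: t=0:+1/576 t=1:−1/144 t=2:+1/576 = -1/288
⇒ 3j(3 4 5; 0 0 0)² = 20/1001, sgn +1
Racah Σ t=2..2: t=2:+1/5760 = 1/5760
⇒ 3j(3 4 5; -3 3 0)² = 5/572, sgn -1
4πI² = N·(3j₀)²·(3jₘ)² = 225/1859
I = -1·√(0.121033/4π) = -0.09814013
No selection rule forces the value: the integral is nonzero (none).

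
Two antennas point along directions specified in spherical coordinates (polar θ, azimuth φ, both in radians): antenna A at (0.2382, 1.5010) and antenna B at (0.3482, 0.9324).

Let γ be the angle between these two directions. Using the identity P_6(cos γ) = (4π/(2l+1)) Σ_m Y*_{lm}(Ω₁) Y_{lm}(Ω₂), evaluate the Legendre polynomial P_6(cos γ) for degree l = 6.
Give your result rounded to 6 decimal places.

Expand P_6 via completeness: Σ_{m} conj(Y_{6,m}) at Ω₁ times Y_{6,m} at Ω₂ —
  term(m=-6) = -0.000000-0.000000i   from Y*(Ω₁)=-0.000076+0.000034i, Y(Ω₂)=+0.000589+0.000485i
  term(m=-5) = -0.000008+0.000003i   from Y*(Ω₁)=+0.000407+0.001118i, Y(Ω₂)=-0.000366+0.007266i
  term(m=-4) = -0.000283+0.000334i   from Y*(Ω₁)=+0.009980-0.002861i, Y(Ω₂)=-0.035084+0.023389i
  term(m=-3) = -0.001351+0.009949i   from Y*(Ω₁)=-0.012769-0.060089i, Y(Ω₂)=-0.153838-0.055180i
  term(m=-2) = +0.042128+0.090992i   from Y*(Ω₁)=-0.241154+0.033884i, Y(Ω₂)=-0.119320-0.394085i
  term(m=-1) = +0.272974+0.174429i   from Y*(Ω₁)=+0.040172+0.574631i, Y(Ω₂)=+0.335121-0.451613i
  term(m=+0) = +0.037722+0.000000i   from Y*(Ω₁)=+0.494475-0.000000i, Y(Ω₂)=+0.076286+0.000000i
  term(m=+1) = +0.272974-0.174429i   from Y*(Ω₁)=-0.040172+0.574631i, Y(Ω₂)=-0.335121-0.451613i
  term(m=+2) = +0.042128-0.090992i   from Y*(Ω₁)=-0.241154-0.033884i, Y(Ω₂)=-0.119320+0.394085i
  term(m=+3) = -0.001351-0.009949i   from Y*(Ω₁)=+0.012769-0.060089i, Y(Ω₂)=+0.153838-0.055180i
  term(m=+4) = -0.000283-0.000334i   from Y*(Ω₁)=+0.009980+0.002861i, Y(Ω₂)=-0.035084-0.023389i
  term(m=+5) = -0.000008-0.000003i   from Y*(Ω₁)=-0.000407+0.001118i, Y(Ω₂)=+0.000366+0.007266i
  term(m=+6) = -0.000000+0.000000i   from Y*(Ω₁)=-0.000076-0.000034i, Y(Ω₂)=+0.000589-0.000485i
Accumulated sum +0.664638+0.000000i; after 4π/(2l+1) scaling, +0.642469+0.000000i ⇒ P_6 = 0.642469

0.642469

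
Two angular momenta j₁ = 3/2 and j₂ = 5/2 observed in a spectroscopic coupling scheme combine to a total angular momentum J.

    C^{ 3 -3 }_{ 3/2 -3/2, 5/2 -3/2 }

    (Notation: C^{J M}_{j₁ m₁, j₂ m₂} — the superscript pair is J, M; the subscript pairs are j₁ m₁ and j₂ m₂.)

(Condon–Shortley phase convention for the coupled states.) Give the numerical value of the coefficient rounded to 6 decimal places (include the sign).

-0.612372  (= −√(3/8))

√[7·1!2!4!/8! · 0!3!1!4!0!6!] = √(864)
  +(−1)^1/∏(1,0,2,0,0,4)! = -1/48  (running -1/48)
⟨..|..⟩ = √(864)·(-1/48) = -0.612372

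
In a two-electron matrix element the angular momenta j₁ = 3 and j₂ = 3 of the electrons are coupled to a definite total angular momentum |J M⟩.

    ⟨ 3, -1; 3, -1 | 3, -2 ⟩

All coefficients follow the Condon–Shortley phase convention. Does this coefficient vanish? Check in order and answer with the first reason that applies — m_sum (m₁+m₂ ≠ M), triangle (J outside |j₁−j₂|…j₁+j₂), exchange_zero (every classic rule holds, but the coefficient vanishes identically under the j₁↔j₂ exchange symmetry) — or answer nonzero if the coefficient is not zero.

m-sum: m₁+m₂ = -1+(-1) = -2, M = -2  ✓
triangle: |j₁−j₂| = 0 ≤ J = 3 ≤ j₁+j₂ = 6  ✓
exchange: j₁=j₂ and m₁=m₂, and (−1)^(j₁+j₂−J) = (−1)^3 = −1 forces ⟨j₁m₁;j₂m₂|JM⟩ = −⟨j₂m₂;j₁m₁|JM⟩ = −⟨j₁m₁;j₂m₂|JM⟩ ⇒ the coefficient vanishes identically
Racah sum check: Σ_k collapses to 0 ⇒ CG = 0

exchange_zero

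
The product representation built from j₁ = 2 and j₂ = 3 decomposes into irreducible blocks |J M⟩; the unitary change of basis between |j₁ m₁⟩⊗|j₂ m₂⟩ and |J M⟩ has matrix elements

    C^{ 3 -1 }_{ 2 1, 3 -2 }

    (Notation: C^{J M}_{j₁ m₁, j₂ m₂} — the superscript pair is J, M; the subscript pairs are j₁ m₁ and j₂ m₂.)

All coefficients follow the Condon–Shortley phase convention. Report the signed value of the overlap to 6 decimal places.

j₁+j₂−J=2  J+j₁−j₂=2  J−j₁+j₂=4  j₁+j₂+J+1=9
(j₁±m₁, j₂±m₂, J±M) = (3,1,1,5,2,4)
P² = 64
sum k=0..1:
  [0] +1/12 = 1/12
  [1] −1/48 = -1/48
S = 1/16
C² = P²·S² = 1/4 ; C = +0.500000

+√(1/4) = +0.500000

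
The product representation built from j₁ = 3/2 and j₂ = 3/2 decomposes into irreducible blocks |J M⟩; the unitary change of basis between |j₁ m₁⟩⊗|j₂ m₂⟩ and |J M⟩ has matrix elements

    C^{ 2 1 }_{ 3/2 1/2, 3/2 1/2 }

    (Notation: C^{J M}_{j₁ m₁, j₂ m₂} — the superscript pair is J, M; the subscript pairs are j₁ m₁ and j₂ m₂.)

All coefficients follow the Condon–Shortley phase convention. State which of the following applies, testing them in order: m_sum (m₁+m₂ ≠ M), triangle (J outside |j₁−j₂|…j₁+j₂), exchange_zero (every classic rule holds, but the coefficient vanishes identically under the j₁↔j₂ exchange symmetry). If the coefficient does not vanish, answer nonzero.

exchange_zero

m-sum: m₁+m₂ = 1/2+1/2 = 1, M = 1  ✓
triangle: |j₁−j₂| = 0 ≤ J = 2 ≤ j₁+j₂ = 3  ✓
exchange: j₁=j₂ and m₁=m₂, and (−1)^(j₁+j₂−J) = (−1)^1 = −1 forces ⟨j₁m₁;j₂m₂|JM⟩ = −⟨j₂m₂;j₁m₁|JM⟩ = −⟨j₁m₁;j₂m₂|JM⟩ ⇒ the coefficient vanishes identically
Racah sum check: Σ_k collapses to 0 ⇒ CG = 0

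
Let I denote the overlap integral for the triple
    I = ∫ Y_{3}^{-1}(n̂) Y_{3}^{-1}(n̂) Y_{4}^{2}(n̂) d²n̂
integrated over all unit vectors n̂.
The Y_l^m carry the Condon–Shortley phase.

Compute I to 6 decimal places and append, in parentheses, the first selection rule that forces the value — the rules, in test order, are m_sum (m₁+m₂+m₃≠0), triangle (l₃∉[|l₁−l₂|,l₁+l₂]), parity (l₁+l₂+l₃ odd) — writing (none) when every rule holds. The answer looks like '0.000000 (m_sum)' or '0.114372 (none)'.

Rules hold: Σm=0, L=10 even, 0≤4≤6.
N = 7·7·9 = 441
Δ = 2!·4!·4!/11! = 1/34650
Racah Σ t=0..2: t=0:+1/72 t=1:−1/16 t=2:+1/72 = -5/144
⇒ 3j(3 3 4; 0 0 0)² = 2/77, sgn -1
Racah Σ t=0..2: t=0:+1/192 t=1:−1/36 t=2:+1/192 = -5/288
⇒ 3j(3 3 4; -1 -1 2)² = 20/693, sgn -1
4πI² = N·(3j₀)²·(3jₘ)² = 40/121
I = +1·√(0.330579/4π) = 0.16219310
No selection rule forces the value: the integral is nonzero (none).

0.162193 (none)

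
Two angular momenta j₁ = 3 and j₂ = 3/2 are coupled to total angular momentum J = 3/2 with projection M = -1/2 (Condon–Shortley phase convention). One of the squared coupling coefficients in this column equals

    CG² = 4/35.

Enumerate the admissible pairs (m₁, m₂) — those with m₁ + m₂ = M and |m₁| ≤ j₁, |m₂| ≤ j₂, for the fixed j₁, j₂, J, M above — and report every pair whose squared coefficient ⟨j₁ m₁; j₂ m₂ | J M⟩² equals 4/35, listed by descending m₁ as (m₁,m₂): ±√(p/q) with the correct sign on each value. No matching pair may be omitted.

Admissible pairs with m₁+m₂ = M = -1/2: (-2,3/2), (-1,1/2), (0,-1/2), (1,-3/2)
  (m₁,m₂)=(1,-3/2): CG² = 4/35, CG = +√(4/35)   ← matches the target
  (m₁,m₂)=(0,-1/2): CG² = 9/35, CG = −√(9/35)
  (m₁,m₂)=(-1,1/2): CG² = 12/35, CG = +√(12/35)
  (m₁,m₂)=(-2,3/2): CG² = 2/7, CG = −√(2/7)
Pairs with CG² = 4/35: (1,-3/2): +√(4/35)

(1,-3/2): +√(4/35)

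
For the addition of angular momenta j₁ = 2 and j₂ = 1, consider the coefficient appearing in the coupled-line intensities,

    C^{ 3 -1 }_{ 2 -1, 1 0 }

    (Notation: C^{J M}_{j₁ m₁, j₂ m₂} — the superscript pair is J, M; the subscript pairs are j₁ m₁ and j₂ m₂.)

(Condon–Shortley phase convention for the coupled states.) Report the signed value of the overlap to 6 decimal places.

+√(8/15) ≈ +0.730297

triangle: 0!·4!·2!/7! = 48/5040
(j±m)!: 1!·3!·1!·1!·2!·4! = 288
prefactor² = (2J+1)·Δ·N² = 96/5
  k=0: +1/(0!·0!·3!·1!·1!·1!) = 1/6
Σ = 1/6  ⇒  CG² = 96/5·(1/6)² = 8/15
CG = +√(8/15) = +0.730297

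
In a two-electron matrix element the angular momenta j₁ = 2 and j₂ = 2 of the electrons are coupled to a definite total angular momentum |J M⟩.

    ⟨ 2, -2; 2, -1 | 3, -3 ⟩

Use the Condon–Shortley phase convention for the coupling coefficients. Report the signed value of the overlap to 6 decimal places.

triangle: 1!×3!×3!/8! = 36/40320
(j±m)!: 0!×4!×1!×3!×0!×6! = 103680
prefactor² = (2J+1)×Δ×N² = 648
  k=1: −1/(1!×0!×3!×0!×0!×3!) = -1/36
Σ = -1/36  ⇒  CG² = 648×(-1/36)² = 1/2
CG = −√(1/2) = -0.707107

-0.707107  (= −√(1/2))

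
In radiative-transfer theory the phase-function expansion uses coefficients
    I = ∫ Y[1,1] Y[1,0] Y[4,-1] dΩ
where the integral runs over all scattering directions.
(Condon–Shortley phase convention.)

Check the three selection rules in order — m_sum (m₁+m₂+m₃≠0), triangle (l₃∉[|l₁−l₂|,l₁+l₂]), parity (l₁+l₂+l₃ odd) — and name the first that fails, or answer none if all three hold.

triangle

m₁+m₂+m₃ = 1 + 0 − 1 = 0  ✓
triangle: need |l₁−l₂| ≤ l₃ ≤ l₁+l₂ = [0,2]; l₃=4 is outside  ✗
parity: l₁+l₂+l₃ = 6 is even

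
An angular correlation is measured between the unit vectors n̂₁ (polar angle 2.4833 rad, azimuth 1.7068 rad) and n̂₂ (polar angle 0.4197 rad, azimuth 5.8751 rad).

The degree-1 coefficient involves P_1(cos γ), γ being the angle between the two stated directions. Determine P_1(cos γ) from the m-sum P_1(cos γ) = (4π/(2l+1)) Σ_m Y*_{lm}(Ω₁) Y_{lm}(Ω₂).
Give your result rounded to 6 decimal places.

-0.851425

Summing Y*_{l m}(θ₁,φ₁)·Y_{l m}(θ₂,φ₂) over m ∈ [−1, 1]; prefactor 4π/(2·1+1) = 4.188790:
  [-1]  conj(Y_{1,-1})(Ω₁) = (-0.028657, 0.209410) ; Y_{1,-1}(Ω₂) = (0.129223, 0.055871) ; Δ = (-0.015403, 0.025460)
  [+0]  conj(Y_{1,0})(Ω₁) = (-0.386503, -0.000000) ; Y_{1,0}(Ω₂) = (0.446197, 0.000000) ; Δ = (-0.172457, -0.000000)
  [+1]  conj(Y_{1,1})(Ω₁) = (0.028657, 0.209410) ; Y_{1,1}(Ω₂) = (-0.129223, 0.055871) ; Δ = (-0.015403, -0.025460)
Total Σ_m = (-0.203263, 0.000000). Multiply by 4.188790: (-0.851425, 0.000000). P_1(cos γ) = -0.851425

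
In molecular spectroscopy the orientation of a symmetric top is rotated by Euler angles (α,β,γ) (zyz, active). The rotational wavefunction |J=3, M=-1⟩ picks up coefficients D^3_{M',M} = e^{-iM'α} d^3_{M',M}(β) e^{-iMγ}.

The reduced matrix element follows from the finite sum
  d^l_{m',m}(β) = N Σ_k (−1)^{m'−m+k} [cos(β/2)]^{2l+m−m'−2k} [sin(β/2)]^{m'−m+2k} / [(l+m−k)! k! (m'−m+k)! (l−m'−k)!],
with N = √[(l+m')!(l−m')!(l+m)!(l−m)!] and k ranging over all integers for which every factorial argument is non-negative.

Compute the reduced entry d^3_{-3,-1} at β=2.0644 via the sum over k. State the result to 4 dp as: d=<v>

d=0.1976

d^3_{-3,-1}(β=2.0644) via the finite sum:
c=cos(2.064400/2)=0.512932, s=sin(2.064400/2)=0.858430; N=√[1·720·2·24]=185.903201
Admissible k: 2..2 (factorial args all ≥0)
  k=2: (−1)^0·185.9032/(48)·0.5129^4·0.8584^2 = +0.197557
d^3_{-3,-1}(2.0644) = +0.197557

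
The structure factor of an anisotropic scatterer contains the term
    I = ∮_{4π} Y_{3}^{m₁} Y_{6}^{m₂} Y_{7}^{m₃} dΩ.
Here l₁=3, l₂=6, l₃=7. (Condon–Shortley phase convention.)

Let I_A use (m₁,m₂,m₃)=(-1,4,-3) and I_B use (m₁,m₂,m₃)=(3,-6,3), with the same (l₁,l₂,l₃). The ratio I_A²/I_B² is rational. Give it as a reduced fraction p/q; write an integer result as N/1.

36481/990

Same 3,6,7: normalisation and zero-m 3j drop out of the ratio.
A: Δ: 2! 4! 10! / 17! → 1/2042040; sum: t=0:+1/174182400 t=1:−1/2177280 t=2:+1/645120 = 191/174182400; 3j²(3 6 7; -1 4 -3) = Δ·Π!·Σ² = 36481/2042040  (sign +1)
B: Δ: 2! 4! 10! / 17! → 1/2042040; sum: t=0:+1/174182400 = 1/174182400; 3j²(3 6 7; 3 -6 3) = Δ·Π!·Σ² = 3/6188  (sign +1)
I_A²/I_B² = (36481/2042040)/(3/6188) = 36481/990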